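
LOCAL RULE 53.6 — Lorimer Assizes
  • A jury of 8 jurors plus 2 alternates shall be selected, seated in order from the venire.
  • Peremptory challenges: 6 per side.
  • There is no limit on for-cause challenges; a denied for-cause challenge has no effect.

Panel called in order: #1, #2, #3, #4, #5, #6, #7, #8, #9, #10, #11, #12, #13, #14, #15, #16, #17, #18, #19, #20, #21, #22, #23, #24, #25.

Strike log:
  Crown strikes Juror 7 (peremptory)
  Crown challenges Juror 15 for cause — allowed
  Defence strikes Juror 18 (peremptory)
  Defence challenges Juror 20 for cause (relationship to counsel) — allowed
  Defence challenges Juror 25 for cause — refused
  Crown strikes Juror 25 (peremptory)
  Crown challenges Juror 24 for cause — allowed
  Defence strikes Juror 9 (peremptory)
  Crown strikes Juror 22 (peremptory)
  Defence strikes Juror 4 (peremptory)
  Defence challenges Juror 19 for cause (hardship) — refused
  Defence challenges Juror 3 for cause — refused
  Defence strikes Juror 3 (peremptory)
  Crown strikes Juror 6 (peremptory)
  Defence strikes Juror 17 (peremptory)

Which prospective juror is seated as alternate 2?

Removed: #3, #4, #6, #7, #9, #15, #17, #18, #20, #22, #24, #25. (#19 stays — for-cause denied.)
Filling seats in venire order through position 10: #1, #2, #5, #8, #10, #11, #12, #13, #14, #16.
So alternate 2 is #16.

16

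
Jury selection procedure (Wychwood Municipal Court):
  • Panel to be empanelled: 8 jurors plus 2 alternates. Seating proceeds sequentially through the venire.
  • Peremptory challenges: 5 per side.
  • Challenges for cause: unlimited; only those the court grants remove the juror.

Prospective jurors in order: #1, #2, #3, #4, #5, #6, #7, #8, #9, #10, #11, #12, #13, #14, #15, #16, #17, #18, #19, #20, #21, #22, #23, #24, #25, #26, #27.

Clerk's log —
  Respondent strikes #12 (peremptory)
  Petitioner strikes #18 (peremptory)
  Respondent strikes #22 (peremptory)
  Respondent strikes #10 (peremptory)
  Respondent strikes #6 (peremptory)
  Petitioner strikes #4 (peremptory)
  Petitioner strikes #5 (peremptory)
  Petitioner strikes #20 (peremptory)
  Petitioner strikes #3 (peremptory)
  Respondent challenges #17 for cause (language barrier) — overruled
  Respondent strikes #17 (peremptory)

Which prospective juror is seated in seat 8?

Removed: #3, #4, #5, #6, #10, #12, #17, #18, #20, #22.
Seating in order: seats 1–8 → #1, #2, #7, #8, #9, #11, #13, #14; alternates → #15, #16.
So seat 8 is #14.

14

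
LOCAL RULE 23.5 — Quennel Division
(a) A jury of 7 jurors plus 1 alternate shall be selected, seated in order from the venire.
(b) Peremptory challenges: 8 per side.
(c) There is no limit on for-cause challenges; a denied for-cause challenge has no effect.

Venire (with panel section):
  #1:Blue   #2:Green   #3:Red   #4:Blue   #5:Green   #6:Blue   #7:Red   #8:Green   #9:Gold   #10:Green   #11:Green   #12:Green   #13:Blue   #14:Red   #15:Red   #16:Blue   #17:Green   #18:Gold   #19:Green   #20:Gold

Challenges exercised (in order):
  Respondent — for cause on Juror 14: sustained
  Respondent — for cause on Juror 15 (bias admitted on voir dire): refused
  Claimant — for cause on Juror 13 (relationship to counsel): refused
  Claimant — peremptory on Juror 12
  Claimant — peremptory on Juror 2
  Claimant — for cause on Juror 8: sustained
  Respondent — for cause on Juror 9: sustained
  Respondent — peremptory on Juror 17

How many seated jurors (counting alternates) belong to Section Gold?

Removed: #2, #8, #9, #12, #14, #17.
Seated (8 incl. alternates): #1, #3, #4, #5, #6, #7, #10, #11.
None of those are in Section Gold → 0.

0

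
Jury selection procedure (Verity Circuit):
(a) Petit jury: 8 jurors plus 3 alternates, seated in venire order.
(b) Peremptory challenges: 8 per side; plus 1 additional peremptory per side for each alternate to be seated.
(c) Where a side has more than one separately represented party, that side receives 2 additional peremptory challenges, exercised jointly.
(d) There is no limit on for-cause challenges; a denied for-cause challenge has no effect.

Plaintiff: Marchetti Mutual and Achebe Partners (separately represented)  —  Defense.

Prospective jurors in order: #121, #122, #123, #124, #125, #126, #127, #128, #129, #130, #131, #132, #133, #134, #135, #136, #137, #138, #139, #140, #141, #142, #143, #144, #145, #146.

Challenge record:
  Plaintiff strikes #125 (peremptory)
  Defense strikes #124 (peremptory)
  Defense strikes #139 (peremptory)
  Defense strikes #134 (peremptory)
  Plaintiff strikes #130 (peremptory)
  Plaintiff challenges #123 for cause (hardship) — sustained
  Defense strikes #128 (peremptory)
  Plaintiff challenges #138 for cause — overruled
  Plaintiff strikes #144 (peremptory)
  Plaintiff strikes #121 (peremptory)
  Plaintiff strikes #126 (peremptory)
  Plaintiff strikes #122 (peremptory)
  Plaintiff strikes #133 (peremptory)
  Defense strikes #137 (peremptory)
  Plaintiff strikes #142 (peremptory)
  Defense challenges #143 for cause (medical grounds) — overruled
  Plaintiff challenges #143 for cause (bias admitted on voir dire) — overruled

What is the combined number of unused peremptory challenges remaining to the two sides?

Plaintiff allotment: 8 base + 1 × 3 alternates + 2 multi-party = 13. Defense allotment: 8 base + 1 × 3 alternates = 11.
Plaintiff peremptories used: #125, #130, #144, #121, #126, #122, #133, #142 — 8 (for-cause on #123, #138, #143 don't count).
Defense peremptories used: #124, #139, #134, #128, #137 — 5 (the for-cause on #143 doesn't count).
Remaining: (13 − 8) + (11 − 5) = 11.

11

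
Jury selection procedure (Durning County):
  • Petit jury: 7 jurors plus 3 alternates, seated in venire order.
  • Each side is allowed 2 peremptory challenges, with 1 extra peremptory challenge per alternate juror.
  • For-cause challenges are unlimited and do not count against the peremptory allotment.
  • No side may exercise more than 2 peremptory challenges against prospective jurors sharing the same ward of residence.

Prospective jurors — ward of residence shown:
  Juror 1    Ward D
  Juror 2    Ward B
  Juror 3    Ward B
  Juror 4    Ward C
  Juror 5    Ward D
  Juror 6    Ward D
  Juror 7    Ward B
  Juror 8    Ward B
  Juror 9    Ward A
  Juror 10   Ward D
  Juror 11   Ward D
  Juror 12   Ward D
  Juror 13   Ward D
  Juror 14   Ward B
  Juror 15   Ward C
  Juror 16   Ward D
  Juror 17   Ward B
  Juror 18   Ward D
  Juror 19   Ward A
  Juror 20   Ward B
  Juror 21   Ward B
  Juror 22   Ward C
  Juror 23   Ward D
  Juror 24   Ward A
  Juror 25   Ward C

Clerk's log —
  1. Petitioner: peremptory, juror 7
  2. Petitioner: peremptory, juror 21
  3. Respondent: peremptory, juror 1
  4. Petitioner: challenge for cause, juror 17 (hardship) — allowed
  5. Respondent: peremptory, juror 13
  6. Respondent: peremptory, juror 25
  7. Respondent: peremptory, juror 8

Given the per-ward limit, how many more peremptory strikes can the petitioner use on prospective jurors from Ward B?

0

Petitioner peremptories so far: #7, #21 — 2 of 5 used, 3 left overall.
Against Ward B: #7, #21 — 2 used; per-ward cap 2 leaves 0.
Binding limit: min(3, 0) = 0.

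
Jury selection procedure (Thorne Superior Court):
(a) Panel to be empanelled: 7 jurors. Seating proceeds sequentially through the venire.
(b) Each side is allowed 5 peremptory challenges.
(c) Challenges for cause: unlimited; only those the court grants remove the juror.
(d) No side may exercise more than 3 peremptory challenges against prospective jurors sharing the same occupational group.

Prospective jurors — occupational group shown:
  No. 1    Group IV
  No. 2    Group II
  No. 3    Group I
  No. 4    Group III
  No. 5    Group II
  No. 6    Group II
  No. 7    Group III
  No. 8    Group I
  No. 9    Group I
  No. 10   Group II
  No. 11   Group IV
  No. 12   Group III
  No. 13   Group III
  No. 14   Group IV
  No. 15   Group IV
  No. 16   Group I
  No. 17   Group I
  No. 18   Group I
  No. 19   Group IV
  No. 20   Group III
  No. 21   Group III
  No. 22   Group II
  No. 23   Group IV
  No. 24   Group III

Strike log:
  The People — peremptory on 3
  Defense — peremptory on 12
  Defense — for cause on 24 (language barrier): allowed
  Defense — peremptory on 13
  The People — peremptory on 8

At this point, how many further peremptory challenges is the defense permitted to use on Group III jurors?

1

Defense peremptories so far: #12, #13 — 2 of 5 used, 3 left overall.
Against Group III: #12, #13 — 2 used; per-group cap 3 leaves 1.
Binding limit: min(3, 1) = 1.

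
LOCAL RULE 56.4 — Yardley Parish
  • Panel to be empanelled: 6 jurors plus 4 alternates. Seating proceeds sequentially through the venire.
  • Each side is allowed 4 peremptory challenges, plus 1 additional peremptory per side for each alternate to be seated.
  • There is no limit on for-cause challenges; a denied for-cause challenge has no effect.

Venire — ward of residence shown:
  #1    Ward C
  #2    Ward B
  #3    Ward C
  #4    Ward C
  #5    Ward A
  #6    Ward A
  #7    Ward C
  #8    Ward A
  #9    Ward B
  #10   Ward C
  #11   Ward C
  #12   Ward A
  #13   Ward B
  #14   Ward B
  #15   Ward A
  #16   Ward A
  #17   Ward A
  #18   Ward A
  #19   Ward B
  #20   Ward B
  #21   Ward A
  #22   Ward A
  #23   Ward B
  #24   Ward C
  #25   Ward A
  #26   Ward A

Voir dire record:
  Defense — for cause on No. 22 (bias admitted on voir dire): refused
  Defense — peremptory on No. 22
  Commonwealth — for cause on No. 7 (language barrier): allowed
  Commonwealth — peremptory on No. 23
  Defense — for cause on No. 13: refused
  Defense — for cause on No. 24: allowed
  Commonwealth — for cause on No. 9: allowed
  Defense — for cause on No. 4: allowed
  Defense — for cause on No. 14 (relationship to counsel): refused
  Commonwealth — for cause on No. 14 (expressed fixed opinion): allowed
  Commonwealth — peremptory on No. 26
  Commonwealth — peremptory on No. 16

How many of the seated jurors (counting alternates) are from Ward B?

Removed: #4, #7, #9, #14, #16, #22, #23, #24, #26.
Seated (10 incl. alternates): #1, #2, #3, #5, #6, #8, #10, #11, #12, #13.
Of those, in Ward B: #2, #13 → 2.

2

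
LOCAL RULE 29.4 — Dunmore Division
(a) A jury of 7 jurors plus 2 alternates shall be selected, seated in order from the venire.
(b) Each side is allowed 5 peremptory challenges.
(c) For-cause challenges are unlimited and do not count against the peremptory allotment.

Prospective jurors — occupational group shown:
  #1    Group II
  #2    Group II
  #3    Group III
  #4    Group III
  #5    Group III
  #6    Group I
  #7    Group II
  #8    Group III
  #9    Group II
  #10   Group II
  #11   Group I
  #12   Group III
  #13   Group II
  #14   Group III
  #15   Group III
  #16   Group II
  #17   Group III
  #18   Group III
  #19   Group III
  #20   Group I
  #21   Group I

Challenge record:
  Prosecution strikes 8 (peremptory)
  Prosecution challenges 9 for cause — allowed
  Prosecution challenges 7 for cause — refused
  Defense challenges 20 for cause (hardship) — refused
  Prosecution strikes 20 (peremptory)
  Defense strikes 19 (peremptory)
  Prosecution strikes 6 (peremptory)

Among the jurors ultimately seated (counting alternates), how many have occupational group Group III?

Removed: #6, #8, #9, #19, #20.
Seated (9 incl. alternates): #1, #2, #3, #4, #5, #7, #10, #11, #12.
Of those, in Group III: #3, #4, #5, #12 → 4.

4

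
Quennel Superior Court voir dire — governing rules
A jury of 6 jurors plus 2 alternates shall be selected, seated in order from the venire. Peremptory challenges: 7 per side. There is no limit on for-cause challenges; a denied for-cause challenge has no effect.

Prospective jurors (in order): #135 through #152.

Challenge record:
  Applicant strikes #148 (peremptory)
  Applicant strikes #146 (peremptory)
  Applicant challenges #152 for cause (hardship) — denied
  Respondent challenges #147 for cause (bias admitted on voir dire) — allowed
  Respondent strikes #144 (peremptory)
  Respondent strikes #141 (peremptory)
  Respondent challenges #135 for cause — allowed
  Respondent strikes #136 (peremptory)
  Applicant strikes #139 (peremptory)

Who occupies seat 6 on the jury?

Removed: #135, #136, #139, #141, #144, #146, #147, #148. (#152 stays — for-cause denied.)
Seating in order: seats 1–6 → #137, #138, #140, #142, #143, #145; alternates → #149, #150.
So seat 6 is #145.

145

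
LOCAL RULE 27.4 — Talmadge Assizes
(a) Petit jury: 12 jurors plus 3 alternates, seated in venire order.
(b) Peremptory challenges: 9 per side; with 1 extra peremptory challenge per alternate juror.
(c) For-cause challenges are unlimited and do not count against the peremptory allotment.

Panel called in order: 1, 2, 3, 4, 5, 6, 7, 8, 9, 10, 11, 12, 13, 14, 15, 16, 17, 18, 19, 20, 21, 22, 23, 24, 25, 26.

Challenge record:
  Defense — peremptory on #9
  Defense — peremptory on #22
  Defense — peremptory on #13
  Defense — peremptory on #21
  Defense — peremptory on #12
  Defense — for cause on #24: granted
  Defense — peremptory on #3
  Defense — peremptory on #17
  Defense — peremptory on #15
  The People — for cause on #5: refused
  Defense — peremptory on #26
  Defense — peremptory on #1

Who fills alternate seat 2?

Removed: #1, #3, #9, #12, #13, #15, #17, #21, #22, #24, #26. (#5 stays — for-cause denied.)
Filling seats in venire order through position 14: #2, #4, #5, #6, #7, #8, #10, #11, #14, #16, #18, #19, #20, #23.
So alternate 2 is #23.

23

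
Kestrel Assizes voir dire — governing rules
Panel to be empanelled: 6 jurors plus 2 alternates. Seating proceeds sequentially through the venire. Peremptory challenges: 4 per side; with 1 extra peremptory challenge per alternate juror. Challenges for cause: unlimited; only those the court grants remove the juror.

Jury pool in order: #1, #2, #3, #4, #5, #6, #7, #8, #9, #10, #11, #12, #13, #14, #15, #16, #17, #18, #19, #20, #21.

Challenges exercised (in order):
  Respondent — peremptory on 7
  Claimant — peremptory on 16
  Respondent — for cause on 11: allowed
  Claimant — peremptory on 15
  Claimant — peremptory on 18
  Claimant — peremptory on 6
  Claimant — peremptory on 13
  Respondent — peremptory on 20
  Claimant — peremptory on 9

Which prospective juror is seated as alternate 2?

12

Removed: #6, #7, #9, #11, #13, #15, #16, #18, #20.
Seating in order: seats 1–6 → #1, #2, #3, #4, #5, #8; alternates → #10, #12.
So alternate 2 is #12.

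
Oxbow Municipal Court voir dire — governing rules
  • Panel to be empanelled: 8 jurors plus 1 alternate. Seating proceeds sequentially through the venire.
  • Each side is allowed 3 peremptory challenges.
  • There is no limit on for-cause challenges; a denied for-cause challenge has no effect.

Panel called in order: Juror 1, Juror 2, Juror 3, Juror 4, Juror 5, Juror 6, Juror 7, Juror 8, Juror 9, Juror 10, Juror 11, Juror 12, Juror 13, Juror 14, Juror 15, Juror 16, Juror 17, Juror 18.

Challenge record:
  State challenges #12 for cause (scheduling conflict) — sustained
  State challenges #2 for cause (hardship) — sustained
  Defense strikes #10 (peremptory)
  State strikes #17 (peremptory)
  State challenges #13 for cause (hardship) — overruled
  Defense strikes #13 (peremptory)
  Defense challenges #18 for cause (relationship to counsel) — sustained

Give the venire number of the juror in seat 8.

Removed: #2, #10, #12, #13, #17, #18.
Filling seats in venire order through position 8: #1, #3, #4, #5, #6, #7, #8, #9.
So seat 8 is #9.

9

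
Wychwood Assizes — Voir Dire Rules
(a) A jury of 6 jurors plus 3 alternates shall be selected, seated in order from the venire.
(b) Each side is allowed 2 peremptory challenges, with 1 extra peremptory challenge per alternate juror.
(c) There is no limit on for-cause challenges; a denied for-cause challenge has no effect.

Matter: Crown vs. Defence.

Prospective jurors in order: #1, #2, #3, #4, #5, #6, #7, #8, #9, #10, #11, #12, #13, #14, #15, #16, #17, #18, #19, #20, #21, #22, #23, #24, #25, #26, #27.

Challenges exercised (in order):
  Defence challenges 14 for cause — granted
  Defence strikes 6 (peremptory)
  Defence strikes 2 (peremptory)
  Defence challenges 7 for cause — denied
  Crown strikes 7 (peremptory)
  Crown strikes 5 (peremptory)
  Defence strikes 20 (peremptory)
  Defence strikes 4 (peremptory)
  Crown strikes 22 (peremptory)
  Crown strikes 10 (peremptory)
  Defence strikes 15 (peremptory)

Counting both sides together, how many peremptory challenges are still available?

Crown allotment: 2 base + 1 × 3 alternates = 5. Defence allotment: 2 base + 1 × 3 alternates = 5.
Crown peremptories used: #7, #5, #22, #10 — 4.
Defence peremptories used: #6, #2, #20, #4, #15 — 5 (for-cause on #14, #7 don't count).
Remaining: (5 − 4) + (5 − 5) = 1.

1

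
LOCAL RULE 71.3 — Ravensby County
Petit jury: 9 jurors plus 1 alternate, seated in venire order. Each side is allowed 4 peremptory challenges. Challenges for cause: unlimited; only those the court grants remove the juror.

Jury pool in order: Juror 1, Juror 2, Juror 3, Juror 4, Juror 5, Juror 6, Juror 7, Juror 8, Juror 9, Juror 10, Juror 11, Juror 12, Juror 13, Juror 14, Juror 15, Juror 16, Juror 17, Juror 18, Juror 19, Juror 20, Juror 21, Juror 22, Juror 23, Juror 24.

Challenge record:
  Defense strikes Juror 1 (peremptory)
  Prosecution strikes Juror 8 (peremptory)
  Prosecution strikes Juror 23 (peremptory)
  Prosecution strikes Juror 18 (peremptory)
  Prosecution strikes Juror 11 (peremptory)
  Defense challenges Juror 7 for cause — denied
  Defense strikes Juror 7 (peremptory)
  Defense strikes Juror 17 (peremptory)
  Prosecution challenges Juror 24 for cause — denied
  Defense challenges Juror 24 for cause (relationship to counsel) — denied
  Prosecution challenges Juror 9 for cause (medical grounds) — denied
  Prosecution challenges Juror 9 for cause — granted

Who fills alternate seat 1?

Removed: #1, #7, #8, #9, #11, #17, #18, #23. (#24 stays — for-cause denied.)
Seating in order: seats 1–9 → #2, #3, #4, #5, #6, #10, #12, #13, #14; alternates → #15.
So alternate 1 is #15.

15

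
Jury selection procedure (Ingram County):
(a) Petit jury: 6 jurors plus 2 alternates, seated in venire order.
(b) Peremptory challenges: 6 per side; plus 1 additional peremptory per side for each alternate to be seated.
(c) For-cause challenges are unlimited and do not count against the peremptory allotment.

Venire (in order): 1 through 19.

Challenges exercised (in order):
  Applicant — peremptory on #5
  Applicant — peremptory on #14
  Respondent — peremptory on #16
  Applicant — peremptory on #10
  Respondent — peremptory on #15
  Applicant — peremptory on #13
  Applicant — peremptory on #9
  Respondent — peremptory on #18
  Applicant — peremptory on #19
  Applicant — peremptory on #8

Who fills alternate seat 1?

Removed: #5, #8, #9, #10, #13, #14, #15, #16, #18, #19.
Seating in order: seats 1–6 → #1, #2, #3, #4, #6, #7; alternates → #11, #12.
So alternate 1 is #11.

11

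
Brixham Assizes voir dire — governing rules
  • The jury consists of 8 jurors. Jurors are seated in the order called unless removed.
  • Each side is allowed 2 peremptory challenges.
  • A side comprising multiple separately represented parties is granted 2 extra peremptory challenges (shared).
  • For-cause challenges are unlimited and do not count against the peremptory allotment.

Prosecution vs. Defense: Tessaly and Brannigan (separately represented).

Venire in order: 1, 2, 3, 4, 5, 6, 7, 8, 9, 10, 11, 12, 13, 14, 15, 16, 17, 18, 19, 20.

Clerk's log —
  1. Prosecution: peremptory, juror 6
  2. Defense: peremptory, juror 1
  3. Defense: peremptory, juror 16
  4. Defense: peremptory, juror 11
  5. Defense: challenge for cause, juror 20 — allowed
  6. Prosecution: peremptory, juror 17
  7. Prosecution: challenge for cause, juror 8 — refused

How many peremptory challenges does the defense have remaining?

1

Defense allotment: 2 base + 2 multi-party = 4.
Defense peremptories used: #1, #16, #11 — 3 (the for-cause on #20 doesn't count).
Remaining: 4 − 3 = 1.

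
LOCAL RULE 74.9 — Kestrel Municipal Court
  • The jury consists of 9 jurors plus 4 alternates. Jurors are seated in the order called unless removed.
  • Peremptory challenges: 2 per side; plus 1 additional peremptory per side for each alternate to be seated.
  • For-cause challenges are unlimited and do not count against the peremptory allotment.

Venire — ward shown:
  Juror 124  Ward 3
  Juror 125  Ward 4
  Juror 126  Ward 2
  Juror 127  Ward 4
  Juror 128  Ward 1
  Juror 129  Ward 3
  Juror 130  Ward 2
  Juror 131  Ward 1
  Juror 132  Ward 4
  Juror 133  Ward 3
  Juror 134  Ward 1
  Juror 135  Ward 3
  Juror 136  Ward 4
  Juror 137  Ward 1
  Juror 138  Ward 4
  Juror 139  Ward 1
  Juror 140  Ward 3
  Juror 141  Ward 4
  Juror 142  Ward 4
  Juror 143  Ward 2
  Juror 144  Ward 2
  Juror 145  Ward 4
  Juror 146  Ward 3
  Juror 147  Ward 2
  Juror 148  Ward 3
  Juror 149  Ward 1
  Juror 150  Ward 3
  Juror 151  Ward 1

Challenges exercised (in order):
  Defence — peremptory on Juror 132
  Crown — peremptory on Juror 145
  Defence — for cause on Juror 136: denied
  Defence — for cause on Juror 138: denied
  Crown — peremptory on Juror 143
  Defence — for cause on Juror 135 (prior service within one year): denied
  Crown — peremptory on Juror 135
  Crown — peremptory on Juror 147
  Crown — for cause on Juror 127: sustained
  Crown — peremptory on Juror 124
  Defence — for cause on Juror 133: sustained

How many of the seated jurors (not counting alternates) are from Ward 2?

2

Removed: #124, #127, #132, #133, #135, #143, #145, #147.
Seated jurors 1–9: #125, #126, #128, #129, #130, #131, #134, #136, #137 (alternates #138, #139, #140, #141 not counted).
Of those, in Ward 2: #126, #130 → 2.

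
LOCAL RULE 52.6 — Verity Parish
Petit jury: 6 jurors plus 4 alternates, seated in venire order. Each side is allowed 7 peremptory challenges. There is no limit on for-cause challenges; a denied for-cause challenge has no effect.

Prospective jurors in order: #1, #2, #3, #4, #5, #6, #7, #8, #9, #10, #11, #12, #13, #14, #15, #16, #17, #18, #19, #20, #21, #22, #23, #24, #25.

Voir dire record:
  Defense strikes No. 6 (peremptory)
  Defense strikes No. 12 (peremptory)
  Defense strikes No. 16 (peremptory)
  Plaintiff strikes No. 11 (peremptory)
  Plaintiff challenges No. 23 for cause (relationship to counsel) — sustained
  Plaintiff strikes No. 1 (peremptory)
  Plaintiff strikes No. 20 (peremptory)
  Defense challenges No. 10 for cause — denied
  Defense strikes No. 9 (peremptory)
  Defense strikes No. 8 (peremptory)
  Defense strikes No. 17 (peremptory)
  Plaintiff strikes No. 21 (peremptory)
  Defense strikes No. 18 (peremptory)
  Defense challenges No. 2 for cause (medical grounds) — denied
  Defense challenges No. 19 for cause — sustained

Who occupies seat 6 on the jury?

10

Removed: #1, #6, #8, #9, #11, #12, #16, #17, #18, #19, #20, #21, #23. (#2, #10 stay — for-cause denied.)
Seating in order: seats 1–6 → #2, #3, #4, #5, #7, #10; alternates → #13, #14, #15, #22.
So seat 6 is #10.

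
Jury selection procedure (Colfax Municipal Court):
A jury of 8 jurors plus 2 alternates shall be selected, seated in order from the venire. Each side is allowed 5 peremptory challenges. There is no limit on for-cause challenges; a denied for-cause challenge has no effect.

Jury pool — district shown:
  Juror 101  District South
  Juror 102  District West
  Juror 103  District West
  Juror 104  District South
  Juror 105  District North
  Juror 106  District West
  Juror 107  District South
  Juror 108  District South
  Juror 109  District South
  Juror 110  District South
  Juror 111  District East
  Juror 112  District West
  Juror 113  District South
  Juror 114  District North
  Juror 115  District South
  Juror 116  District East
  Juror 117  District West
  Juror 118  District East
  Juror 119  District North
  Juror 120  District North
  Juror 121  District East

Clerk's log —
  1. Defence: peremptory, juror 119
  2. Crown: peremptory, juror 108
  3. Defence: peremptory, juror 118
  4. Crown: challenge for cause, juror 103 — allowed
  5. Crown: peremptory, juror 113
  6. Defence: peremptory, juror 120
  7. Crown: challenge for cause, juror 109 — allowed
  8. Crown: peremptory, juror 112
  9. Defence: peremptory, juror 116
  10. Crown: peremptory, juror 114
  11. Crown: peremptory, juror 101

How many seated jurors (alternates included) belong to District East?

Removed: #101, #103, #108, #109, #112, #113, #114, #116, #118, #119, #120.
Seated (10 incl. alternates): #102, #104, #105, #106, #107, #110, #111, #115, #117, #121.
Of those, in District East: #111, #121 → 2.

2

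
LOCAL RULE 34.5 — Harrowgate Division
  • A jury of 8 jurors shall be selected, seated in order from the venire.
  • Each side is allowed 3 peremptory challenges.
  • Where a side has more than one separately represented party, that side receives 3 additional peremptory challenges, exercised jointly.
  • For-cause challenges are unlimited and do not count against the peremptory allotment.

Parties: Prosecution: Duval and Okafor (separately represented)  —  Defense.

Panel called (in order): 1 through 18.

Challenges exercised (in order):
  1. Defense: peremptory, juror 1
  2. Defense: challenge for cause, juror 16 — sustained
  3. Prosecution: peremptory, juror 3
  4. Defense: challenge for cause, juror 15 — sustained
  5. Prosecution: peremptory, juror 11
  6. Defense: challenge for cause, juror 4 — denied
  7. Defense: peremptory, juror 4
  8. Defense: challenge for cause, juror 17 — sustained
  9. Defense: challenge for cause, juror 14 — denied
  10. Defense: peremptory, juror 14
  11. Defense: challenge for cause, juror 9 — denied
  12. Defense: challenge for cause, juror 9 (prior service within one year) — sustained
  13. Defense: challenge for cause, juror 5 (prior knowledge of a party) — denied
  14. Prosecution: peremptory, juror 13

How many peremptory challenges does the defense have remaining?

0

Defense allotment: 3.
Defense peremptories used: #1, #4, #14 — 3 (for-cause on #16, #15, #4, #17, #14, #9, #9, #5 don't count).
Remaining: 3 − 3 = 0.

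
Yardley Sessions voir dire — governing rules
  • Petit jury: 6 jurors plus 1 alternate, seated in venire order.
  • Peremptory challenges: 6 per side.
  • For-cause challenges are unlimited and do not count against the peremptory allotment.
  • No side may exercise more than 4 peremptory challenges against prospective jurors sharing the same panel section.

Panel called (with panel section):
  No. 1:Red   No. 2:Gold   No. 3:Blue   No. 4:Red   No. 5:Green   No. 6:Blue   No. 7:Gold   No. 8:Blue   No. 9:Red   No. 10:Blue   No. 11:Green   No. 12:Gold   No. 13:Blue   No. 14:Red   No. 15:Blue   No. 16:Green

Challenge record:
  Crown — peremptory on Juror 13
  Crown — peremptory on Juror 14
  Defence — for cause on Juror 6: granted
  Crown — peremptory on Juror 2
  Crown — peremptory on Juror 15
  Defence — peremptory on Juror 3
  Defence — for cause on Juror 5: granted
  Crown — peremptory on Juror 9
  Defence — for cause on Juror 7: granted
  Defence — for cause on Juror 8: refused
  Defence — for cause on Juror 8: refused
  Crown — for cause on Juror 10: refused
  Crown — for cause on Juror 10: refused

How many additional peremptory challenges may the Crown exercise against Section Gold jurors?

1

Crown peremptories so far: #13, #14, #2, #15, #9 — 5 of 6 used, 1 left overall.
Against Section Gold: #2 — 1 used; per-section cap 4 leaves 3.
Binding limit: min(1, 3) = 1.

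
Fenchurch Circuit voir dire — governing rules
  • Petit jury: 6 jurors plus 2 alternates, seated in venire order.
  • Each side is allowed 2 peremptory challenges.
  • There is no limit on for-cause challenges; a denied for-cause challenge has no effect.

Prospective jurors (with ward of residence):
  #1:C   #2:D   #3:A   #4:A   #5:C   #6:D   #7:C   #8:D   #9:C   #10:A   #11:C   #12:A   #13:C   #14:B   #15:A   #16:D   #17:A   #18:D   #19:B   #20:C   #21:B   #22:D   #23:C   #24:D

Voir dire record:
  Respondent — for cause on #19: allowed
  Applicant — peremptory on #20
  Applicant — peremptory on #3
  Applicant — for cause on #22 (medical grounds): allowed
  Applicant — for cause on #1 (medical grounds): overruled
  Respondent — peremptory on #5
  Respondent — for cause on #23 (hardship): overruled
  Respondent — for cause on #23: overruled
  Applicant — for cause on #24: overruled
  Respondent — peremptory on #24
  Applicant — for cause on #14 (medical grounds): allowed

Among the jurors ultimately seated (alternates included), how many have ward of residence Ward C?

3

Removed: #3, #5, #14, #19, #20, #22, #24.
Seated (8 incl. alternates): #1, #2, #4, #6, #7, #8, #9, #10.
Of those, in Ward C: #1, #7, #9 → 3.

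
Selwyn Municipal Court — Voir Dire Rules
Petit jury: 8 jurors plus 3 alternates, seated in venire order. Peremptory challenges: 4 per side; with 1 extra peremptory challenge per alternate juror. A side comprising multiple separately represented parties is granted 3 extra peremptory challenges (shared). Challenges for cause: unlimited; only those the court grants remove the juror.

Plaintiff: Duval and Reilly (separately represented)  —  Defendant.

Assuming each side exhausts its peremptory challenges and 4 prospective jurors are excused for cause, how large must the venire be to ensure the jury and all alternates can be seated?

32

Seats to fill: 8 + 3 alternates = 11.
Peremptories — Plaintiff: 4 + 1×3 + 3 = 10; Defendant: 4 + 1×3 = 7; total 17.
For-cause removals: 4.
Minimum venire: 11 + 17 + 4 = 32.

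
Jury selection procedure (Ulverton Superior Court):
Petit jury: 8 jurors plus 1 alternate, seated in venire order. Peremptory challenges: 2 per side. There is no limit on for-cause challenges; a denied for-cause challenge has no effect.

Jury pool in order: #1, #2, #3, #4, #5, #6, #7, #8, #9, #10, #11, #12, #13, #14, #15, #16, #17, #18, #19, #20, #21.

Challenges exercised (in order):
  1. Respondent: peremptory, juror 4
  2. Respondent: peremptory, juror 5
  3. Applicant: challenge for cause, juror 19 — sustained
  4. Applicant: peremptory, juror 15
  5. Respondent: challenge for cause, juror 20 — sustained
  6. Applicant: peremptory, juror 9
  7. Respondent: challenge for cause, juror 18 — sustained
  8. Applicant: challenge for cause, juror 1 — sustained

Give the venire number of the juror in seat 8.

12

Removed: #1, #4, #5, #9, #15, #18, #19, #20.
Filling seats in venire order through position 8: #2, #3, #6, #7, #8, #10, #11, #12.
So seat 8 is #12.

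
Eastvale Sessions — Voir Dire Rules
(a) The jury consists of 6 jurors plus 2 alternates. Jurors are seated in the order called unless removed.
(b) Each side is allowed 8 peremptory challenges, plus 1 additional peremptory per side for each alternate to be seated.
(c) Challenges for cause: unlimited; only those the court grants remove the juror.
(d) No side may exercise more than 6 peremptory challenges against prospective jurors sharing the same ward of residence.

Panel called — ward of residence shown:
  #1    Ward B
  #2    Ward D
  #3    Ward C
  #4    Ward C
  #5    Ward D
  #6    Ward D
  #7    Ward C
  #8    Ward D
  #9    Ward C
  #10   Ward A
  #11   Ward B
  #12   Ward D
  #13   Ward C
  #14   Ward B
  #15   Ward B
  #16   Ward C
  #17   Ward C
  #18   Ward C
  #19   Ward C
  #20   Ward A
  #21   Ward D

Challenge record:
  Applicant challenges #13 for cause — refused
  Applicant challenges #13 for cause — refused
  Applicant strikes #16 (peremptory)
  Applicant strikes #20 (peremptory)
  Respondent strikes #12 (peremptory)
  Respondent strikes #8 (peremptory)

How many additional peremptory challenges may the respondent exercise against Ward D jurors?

4

Respondent peremptories so far: #12, #8 — 2 of 10 used, 8 left overall.
Against Ward D: #12, #8 — 2 used; per-ward cap 6 leaves 4.
Binding limit: min(8, 4) = 4.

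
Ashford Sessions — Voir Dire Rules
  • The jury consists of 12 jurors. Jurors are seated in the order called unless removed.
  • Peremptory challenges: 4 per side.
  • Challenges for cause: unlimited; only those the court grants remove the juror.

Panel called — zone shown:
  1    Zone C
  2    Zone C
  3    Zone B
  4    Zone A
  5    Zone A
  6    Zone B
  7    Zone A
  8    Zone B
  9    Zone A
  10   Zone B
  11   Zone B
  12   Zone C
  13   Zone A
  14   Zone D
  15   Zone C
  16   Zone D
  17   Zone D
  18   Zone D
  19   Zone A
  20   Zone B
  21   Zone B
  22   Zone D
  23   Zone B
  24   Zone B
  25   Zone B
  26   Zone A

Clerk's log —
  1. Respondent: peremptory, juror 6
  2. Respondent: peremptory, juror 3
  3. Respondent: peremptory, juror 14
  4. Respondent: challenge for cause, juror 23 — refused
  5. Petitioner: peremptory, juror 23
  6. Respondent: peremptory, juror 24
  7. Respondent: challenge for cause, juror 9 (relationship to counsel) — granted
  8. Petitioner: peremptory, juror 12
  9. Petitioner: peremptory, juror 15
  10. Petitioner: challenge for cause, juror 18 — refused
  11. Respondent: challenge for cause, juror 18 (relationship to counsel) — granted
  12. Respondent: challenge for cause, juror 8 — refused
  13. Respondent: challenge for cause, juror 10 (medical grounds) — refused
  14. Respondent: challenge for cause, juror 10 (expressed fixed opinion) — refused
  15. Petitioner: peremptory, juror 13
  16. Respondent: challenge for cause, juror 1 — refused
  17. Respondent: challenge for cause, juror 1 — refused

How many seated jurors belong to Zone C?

2

Removed: #3, #6, #9, #12, #13, #14, #15, #18, #23, #24.
Seated jurors 1–12: #1, #2, #4, #5, #7, #8, #10, #11, #16, #17, #19, #20.
Of those, in Zone C: #1, #2 → 2.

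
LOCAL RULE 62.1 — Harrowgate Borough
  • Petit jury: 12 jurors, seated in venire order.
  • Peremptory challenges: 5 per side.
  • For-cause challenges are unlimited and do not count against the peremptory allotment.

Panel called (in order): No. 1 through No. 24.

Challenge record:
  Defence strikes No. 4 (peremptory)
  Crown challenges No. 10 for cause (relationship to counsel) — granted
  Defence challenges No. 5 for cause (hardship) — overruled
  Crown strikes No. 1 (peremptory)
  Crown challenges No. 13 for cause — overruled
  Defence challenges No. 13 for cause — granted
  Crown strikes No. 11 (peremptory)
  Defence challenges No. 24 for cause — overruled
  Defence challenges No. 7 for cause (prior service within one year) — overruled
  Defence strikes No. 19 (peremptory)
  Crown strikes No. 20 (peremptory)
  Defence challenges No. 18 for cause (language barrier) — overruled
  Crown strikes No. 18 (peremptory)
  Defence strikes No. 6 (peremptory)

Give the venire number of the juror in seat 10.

16

Removed: #1, #4, #6, #10, #11, #13, #18, #19, #20. (#5, #7, #24 stay — for-cause denied.)
Seating in order: seats 1–12 → #2, #3, #5, #7, #8, #9, #12, #14, #15, #16, #17, #21.
So seat 10 is #16.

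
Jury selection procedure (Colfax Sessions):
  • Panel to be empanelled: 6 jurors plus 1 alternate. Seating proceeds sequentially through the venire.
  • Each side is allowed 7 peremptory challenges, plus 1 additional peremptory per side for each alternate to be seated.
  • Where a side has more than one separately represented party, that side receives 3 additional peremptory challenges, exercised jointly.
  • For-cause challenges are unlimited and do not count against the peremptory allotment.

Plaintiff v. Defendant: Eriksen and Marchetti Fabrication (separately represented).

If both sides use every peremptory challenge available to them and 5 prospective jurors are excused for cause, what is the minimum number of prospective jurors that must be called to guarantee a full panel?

31

Seats to fill: 6 + 1 alternates = 7.
Peremptories — Plaintiff: 7 + 1×1 = 8; Defendant: 7 + 1×1 + 3 = 11; total 19.
For-cause removals: 5.
Minimum venire: 7 + 19 + 5 = 31.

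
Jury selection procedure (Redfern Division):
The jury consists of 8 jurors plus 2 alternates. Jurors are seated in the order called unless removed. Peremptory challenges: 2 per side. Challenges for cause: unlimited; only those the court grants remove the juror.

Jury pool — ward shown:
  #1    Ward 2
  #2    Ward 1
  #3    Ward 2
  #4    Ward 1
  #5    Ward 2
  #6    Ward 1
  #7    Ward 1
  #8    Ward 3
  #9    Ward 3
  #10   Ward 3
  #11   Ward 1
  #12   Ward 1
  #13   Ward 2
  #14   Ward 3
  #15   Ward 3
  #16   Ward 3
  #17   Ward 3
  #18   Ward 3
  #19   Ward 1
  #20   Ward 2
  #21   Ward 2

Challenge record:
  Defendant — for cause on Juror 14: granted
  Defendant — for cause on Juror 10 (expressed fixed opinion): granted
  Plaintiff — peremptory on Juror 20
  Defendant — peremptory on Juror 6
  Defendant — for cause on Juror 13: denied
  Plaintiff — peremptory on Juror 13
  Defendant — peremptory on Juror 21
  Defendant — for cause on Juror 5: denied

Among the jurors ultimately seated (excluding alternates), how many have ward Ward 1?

Removed: #6, #10, #13, #14, #20, #21.
Seated jurors 1–8: #1, #2, #3, #4, #5, #7, #8, #9 (alternates #11, #12 not counted).
Of those, in Ward 1: #2, #4, #7 → 3.

3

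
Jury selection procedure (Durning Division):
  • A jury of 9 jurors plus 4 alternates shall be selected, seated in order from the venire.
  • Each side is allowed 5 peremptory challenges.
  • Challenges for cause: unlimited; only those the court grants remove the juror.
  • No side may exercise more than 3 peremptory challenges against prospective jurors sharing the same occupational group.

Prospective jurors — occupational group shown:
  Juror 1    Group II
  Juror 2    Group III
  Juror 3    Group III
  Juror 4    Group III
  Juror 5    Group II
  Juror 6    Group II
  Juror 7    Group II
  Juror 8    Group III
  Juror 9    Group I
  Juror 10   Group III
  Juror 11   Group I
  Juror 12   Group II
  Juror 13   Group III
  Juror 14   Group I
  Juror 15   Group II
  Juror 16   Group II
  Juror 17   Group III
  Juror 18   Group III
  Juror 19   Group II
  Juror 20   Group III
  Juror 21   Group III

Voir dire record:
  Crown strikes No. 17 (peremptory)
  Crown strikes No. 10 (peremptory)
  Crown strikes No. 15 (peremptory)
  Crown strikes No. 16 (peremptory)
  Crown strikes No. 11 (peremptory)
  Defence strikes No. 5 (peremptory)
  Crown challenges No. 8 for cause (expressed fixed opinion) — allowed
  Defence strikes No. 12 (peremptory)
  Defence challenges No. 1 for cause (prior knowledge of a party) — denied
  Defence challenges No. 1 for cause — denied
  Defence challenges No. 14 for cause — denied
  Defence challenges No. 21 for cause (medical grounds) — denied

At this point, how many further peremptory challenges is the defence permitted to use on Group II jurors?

Defence peremptories so far: #5, #12 — 2 of 5 used, 3 left overall.
Against Group II: #5, #12 — 2 used; per-group cap 3 leaves 1.
Binding limit: min(3, 1) = 1.

1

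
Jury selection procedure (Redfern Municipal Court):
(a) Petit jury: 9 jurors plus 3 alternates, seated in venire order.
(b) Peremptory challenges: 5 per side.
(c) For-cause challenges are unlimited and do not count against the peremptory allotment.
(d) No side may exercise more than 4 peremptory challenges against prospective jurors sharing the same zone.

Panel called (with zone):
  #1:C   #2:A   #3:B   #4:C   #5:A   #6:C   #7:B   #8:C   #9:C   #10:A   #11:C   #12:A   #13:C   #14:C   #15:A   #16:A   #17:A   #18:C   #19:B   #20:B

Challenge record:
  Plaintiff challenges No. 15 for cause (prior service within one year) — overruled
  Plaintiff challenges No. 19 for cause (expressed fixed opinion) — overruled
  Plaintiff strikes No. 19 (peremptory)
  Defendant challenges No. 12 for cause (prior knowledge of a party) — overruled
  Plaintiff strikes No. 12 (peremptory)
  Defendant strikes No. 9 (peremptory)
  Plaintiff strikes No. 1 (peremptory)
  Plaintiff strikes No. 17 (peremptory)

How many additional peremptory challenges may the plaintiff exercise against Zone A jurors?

1

Plaintiff peremptories so far: #19, #12, #1, #17 — 4 of 5 used, 1 left overall.
Against Zone A: #12, #17 — 2 used; per-zone cap 4 leaves 2.
Binding limit: min(1, 2) = 1.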